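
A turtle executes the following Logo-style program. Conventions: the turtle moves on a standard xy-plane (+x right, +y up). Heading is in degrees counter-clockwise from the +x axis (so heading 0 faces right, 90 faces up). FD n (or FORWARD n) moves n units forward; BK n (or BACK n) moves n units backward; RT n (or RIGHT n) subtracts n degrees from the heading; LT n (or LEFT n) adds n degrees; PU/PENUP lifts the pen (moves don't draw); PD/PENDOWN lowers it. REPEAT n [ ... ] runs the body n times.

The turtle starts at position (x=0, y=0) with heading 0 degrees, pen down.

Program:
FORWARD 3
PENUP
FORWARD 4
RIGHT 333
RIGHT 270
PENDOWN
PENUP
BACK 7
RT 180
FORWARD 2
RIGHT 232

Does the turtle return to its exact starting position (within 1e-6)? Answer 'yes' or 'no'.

Executing turtle program step by step:
Start: pos=(0,0), heading=0, pen down
FD 3: (0,0) -> (3,0) [heading=0, draw]
PU: pen up
FD 4: (3,0) -> (7,0) [heading=0, move]
RT 333: heading 0 -> 27
RT 270: heading 27 -> 117
PD: pen down
PU: pen up
BK 7: (7,0) -> (10.178,-6.237) [heading=117, move]
RT 180: heading 117 -> 297
FD 2: (10.178,-6.237) -> (11.086,-8.019) [heading=297, move]
RT 232: heading 297 -> 65
Final: pos=(11.086,-8.019), heading=65, 1 segment(s) drawn

Start position: (0, 0)
Final position: (11.086, -8.019)
Distance = 13.682; >= 1e-6 -> NOT closed

Answer: no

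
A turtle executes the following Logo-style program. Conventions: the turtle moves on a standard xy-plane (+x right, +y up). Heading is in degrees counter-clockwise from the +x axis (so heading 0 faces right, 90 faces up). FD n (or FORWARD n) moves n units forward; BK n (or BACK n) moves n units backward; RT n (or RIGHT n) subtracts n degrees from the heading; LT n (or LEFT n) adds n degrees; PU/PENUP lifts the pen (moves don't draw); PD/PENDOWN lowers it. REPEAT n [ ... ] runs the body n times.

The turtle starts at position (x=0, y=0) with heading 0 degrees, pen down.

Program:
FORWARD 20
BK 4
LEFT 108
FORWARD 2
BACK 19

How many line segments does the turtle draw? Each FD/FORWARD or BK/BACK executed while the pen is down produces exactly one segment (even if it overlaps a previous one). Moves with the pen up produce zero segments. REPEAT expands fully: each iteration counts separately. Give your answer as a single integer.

Answer: 4

Derivation:
Executing turtle program step by step:
Start: pos=(0,0), heading=0, pen down
FD 20: (0,0) -> (20,0) [heading=0, draw]
BK 4: (20,0) -> (16,0) [heading=0, draw]
LT 108: heading 0 -> 108
FD 2: (16,0) -> (15.382,1.902) [heading=108, draw]
BK 19: (15.382,1.902) -> (21.253,-16.168) [heading=108, draw]
Final: pos=(21.253,-16.168), heading=108, 4 segment(s) drawn
Segments drawn: 4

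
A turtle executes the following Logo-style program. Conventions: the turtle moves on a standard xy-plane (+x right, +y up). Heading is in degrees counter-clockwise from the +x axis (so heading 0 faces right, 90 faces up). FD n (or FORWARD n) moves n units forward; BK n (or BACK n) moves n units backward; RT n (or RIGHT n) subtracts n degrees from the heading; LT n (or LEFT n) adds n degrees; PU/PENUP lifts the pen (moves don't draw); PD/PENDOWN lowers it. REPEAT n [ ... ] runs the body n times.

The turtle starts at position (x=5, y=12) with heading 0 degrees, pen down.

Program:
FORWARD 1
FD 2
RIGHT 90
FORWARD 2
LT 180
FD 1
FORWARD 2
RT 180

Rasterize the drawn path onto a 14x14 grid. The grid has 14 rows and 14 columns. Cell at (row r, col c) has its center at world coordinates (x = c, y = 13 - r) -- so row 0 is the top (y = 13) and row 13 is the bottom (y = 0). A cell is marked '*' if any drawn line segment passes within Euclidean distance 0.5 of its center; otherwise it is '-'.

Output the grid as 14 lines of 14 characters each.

Segment 0: (5,12) -> (6,12)
Segment 1: (6,12) -> (8,12)
Segment 2: (8,12) -> (8,10)
Segment 3: (8,10) -> (8,11)
Segment 4: (8,11) -> (8,13)

Answer: --------*-----
-----****-----
--------*-----
--------*-----
--------------
--------------
--------------
--------------
--------------
--------------
--------------
--------------
--------------
--------------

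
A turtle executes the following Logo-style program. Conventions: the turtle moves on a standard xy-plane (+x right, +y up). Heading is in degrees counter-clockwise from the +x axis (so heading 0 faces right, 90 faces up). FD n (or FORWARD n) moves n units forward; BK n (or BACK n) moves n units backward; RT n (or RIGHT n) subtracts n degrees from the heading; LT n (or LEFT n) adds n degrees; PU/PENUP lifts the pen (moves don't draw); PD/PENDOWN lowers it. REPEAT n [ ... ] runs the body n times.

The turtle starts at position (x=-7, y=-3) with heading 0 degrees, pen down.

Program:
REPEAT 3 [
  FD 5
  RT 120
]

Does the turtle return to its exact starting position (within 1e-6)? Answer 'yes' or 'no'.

Answer: yes

Derivation:
Executing turtle program step by step:
Start: pos=(-7,-3), heading=0, pen down
REPEAT 3 [
  -- iteration 1/3 --
  FD 5: (-7,-3) -> (-2,-3) [heading=0, draw]
  RT 120: heading 0 -> 240
  -- iteration 2/3 --
  FD 5: (-2,-3) -> (-4.5,-7.33) [heading=240, draw]
  RT 120: heading 240 -> 120
  -- iteration 3/3 --
  FD 5: (-4.5,-7.33) -> (-7,-3) [heading=120, draw]
  RT 120: heading 120 -> 0
]
Final: pos=(-7,-3), heading=0, 3 segment(s) drawn

Start position: (-7, -3)
Final position: (-7, -3)
Distance = 0; < 1e-6 -> CLOSED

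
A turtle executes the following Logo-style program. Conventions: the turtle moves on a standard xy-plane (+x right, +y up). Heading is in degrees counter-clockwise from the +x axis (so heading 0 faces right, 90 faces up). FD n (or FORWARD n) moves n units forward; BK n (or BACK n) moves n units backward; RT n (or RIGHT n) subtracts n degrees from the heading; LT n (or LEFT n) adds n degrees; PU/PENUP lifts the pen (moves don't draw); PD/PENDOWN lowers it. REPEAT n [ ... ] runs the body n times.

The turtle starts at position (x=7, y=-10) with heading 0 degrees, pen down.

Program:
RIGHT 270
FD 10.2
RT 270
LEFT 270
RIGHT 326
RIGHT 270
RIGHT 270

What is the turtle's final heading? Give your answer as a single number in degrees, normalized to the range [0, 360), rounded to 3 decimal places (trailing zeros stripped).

Answer: 304

Derivation:
Executing turtle program step by step:
Start: pos=(7,-10), heading=0, pen down
RT 270: heading 0 -> 90
FD 10.2: (7,-10) -> (7,0.2) [heading=90, draw]
RT 270: heading 90 -> 180
LT 270: heading 180 -> 90
RT 326: heading 90 -> 124
RT 270: heading 124 -> 214
RT 270: heading 214 -> 304
Final: pos=(7,0.2), heading=304, 1 segment(s) drawn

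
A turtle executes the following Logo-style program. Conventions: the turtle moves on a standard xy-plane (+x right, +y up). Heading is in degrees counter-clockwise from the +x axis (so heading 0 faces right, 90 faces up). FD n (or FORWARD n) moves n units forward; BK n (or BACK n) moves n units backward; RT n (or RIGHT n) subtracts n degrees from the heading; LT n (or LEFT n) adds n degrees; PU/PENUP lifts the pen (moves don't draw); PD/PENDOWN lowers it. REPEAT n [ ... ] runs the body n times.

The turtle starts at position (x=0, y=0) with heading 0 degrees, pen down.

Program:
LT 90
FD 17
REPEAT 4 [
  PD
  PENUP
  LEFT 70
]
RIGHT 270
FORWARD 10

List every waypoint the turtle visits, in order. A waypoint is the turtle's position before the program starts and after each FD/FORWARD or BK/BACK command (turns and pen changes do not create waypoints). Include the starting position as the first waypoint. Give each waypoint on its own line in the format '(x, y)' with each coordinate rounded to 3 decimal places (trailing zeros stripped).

Answer: (0, 0)
(0, 17)
(-1.736, 26.848)

Derivation:
Executing turtle program step by step:
Start: pos=(0,0), heading=0, pen down
LT 90: heading 0 -> 90
FD 17: (0,0) -> (0,17) [heading=90, draw]
REPEAT 4 [
  -- iteration 1/4 --
  PD: pen down
  PU: pen up
  LT 70: heading 90 -> 160
  -- iteration 2/4 --
  PD: pen down
  PU: pen up
  LT 70: heading 160 -> 230
  -- iteration 3/4 --
  PD: pen down
  PU: pen up
  LT 70: heading 230 -> 300
  -- iteration 4/4 --
  PD: pen down
  PU: pen up
  LT 70: heading 300 -> 10
]
RT 270: heading 10 -> 100
FD 10: (0,17) -> (-1.736,26.848) [heading=100, move]
Final: pos=(-1.736,26.848), heading=100, 1 segment(s) drawn
Waypoints (3 total):
(0, 0)
(0, 17)
(-1.736, 26.848)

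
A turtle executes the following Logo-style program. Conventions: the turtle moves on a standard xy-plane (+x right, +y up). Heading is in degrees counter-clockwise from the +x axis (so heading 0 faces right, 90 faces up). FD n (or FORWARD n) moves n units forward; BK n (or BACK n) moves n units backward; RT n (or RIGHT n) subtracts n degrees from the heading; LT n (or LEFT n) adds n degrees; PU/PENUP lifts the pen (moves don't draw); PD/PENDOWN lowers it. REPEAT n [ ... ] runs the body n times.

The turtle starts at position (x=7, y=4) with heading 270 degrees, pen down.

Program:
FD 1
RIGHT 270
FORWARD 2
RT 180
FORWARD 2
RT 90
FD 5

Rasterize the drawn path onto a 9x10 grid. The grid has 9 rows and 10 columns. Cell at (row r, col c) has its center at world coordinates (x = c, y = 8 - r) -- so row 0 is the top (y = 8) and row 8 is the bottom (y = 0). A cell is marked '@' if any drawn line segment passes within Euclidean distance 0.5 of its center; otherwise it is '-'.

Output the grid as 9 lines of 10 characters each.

Segment 0: (7,4) -> (7,3)
Segment 1: (7,3) -> (9,3)
Segment 2: (9,3) -> (7,3)
Segment 3: (7,3) -> (7,8)

Answer: -------@--
-------@--
-------@--
-------@--
-------@--
-------@@@
----------
----------
----------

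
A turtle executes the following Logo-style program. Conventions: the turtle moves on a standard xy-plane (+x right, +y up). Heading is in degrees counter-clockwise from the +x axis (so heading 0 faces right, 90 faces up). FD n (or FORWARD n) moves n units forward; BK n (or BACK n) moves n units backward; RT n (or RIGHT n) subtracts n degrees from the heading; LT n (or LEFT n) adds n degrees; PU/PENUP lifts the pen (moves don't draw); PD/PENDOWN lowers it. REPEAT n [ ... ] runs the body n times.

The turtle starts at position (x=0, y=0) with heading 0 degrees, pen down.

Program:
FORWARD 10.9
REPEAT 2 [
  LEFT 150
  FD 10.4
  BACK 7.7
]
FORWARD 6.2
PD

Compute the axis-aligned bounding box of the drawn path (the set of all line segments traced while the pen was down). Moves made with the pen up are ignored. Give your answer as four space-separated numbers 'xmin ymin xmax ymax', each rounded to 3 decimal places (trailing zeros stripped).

Executing turtle program step by step:
Start: pos=(0,0), heading=0, pen down
FD 10.9: (0,0) -> (10.9,0) [heading=0, draw]
REPEAT 2 [
  -- iteration 1/2 --
  LT 150: heading 0 -> 150
  FD 10.4: (10.9,0) -> (1.893,5.2) [heading=150, draw]
  BK 7.7: (1.893,5.2) -> (8.562,1.35) [heading=150, draw]
  -- iteration 2/2 --
  LT 150: heading 150 -> 300
  FD 10.4: (8.562,1.35) -> (13.762,-7.657) [heading=300, draw]
  BK 7.7: (13.762,-7.657) -> (9.912,-0.988) [heading=300, draw]
]
FD 6.2: (9.912,-0.988) -> (13.012,-6.358) [heading=300, draw]
PD: pen down
Final: pos=(13.012,-6.358), heading=300, 6 segment(s) drawn

Segment endpoints: x in {0, 1.893, 8.562, 9.912, 10.9, 13.012, 13.762}, y in {-7.657, -6.358, -0.988, 0, 1.35, 5.2}
xmin=0, ymin=-7.657, xmax=13.762, ymax=5.2

Answer: 0 -7.657 13.762 5.2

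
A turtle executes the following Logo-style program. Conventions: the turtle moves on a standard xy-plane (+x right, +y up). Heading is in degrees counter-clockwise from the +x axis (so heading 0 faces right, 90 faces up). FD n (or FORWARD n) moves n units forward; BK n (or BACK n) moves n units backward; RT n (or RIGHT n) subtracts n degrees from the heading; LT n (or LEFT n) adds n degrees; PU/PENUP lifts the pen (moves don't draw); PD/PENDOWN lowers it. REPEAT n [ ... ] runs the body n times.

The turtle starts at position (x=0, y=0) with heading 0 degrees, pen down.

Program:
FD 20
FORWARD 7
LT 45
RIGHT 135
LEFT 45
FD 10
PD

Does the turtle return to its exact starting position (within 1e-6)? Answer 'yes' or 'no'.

Answer: no

Derivation:
Executing turtle program step by step:
Start: pos=(0,0), heading=0, pen down
FD 20: (0,0) -> (20,0) [heading=0, draw]
FD 7: (20,0) -> (27,0) [heading=0, draw]
LT 45: heading 0 -> 45
RT 135: heading 45 -> 270
LT 45: heading 270 -> 315
FD 10: (27,0) -> (34.071,-7.071) [heading=315, draw]
PD: pen down
Final: pos=(34.071,-7.071), heading=315, 3 segment(s) drawn

Start position: (0, 0)
Final position: (34.071, -7.071)
Distance = 34.797; >= 1e-6 -> NOT closed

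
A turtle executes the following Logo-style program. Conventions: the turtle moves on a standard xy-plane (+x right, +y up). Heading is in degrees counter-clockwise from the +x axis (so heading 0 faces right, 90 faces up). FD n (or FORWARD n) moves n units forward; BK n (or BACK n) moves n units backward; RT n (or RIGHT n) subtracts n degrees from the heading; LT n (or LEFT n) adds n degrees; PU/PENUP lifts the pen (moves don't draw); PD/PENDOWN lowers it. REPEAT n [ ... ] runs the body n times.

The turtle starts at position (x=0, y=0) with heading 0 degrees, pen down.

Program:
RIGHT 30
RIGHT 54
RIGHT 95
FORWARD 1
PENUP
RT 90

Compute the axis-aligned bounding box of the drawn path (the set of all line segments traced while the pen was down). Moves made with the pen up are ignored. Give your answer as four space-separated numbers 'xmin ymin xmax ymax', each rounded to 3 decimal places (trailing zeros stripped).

Executing turtle program step by step:
Start: pos=(0,0), heading=0, pen down
RT 30: heading 0 -> 330
RT 54: heading 330 -> 276
RT 95: heading 276 -> 181
FD 1: (0,0) -> (-1,-0.017) [heading=181, draw]
PU: pen up
RT 90: heading 181 -> 91
Final: pos=(-1,-0.017), heading=91, 1 segment(s) drawn

Segment endpoints: x in {-1, 0}, y in {-0.017, 0}
xmin=-1, ymin=-0.017, xmax=0, ymax=0

Answer: -1 -0.017 0 0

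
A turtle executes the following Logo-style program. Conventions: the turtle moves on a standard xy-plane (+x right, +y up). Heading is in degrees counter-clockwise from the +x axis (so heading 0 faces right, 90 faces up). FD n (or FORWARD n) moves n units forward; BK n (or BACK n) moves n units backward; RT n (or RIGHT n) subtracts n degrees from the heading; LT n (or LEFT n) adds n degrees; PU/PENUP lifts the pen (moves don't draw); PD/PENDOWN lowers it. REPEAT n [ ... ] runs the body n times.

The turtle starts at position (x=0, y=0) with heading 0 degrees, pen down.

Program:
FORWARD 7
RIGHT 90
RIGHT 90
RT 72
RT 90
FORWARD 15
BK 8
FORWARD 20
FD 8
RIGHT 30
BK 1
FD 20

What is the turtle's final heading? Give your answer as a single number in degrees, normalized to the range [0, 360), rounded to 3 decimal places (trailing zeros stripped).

Executing turtle program step by step:
Start: pos=(0,0), heading=0, pen down
FD 7: (0,0) -> (7,0) [heading=0, draw]
RT 90: heading 0 -> 270
RT 90: heading 270 -> 180
RT 72: heading 180 -> 108
RT 90: heading 108 -> 18
FD 15: (7,0) -> (21.266,4.635) [heading=18, draw]
BK 8: (21.266,4.635) -> (13.657,2.163) [heading=18, draw]
FD 20: (13.657,2.163) -> (32.679,8.343) [heading=18, draw]
FD 8: (32.679,8.343) -> (40.287,10.816) [heading=18, draw]
RT 30: heading 18 -> 348
BK 1: (40.287,10.816) -> (39.309,11.024) [heading=348, draw]
FD 20: (39.309,11.024) -> (58.872,6.865) [heading=348, draw]
Final: pos=(58.872,6.865), heading=348, 7 segment(s) drawn

Answer: 348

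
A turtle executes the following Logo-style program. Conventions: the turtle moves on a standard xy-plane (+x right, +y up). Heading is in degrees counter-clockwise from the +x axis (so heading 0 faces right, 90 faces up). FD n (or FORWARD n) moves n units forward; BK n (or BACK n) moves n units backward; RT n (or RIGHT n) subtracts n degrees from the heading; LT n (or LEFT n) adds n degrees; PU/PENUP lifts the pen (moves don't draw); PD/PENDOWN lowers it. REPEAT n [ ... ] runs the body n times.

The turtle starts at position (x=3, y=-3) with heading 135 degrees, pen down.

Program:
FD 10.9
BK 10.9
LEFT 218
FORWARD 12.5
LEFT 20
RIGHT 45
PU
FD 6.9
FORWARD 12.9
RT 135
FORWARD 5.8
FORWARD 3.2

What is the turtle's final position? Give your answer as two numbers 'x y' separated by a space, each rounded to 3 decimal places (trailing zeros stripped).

Answer: 23.429 -17.04

Derivation:
Executing turtle program step by step:
Start: pos=(3,-3), heading=135, pen down
FD 10.9: (3,-3) -> (-4.707,4.707) [heading=135, draw]
BK 10.9: (-4.707,4.707) -> (3,-3) [heading=135, draw]
LT 218: heading 135 -> 353
FD 12.5: (3,-3) -> (15.407,-4.523) [heading=353, draw]
LT 20: heading 353 -> 13
RT 45: heading 13 -> 328
PU: pen up
FD 6.9: (15.407,-4.523) -> (21.258,-8.18) [heading=328, move]
FD 12.9: (21.258,-8.18) -> (32.198,-15.016) [heading=328, move]
RT 135: heading 328 -> 193
FD 5.8: (32.198,-15.016) -> (26.547,-16.32) [heading=193, move]
FD 3.2: (26.547,-16.32) -> (23.429,-17.04) [heading=193, move]
Final: pos=(23.429,-17.04), heading=193, 3 segment(s) drawn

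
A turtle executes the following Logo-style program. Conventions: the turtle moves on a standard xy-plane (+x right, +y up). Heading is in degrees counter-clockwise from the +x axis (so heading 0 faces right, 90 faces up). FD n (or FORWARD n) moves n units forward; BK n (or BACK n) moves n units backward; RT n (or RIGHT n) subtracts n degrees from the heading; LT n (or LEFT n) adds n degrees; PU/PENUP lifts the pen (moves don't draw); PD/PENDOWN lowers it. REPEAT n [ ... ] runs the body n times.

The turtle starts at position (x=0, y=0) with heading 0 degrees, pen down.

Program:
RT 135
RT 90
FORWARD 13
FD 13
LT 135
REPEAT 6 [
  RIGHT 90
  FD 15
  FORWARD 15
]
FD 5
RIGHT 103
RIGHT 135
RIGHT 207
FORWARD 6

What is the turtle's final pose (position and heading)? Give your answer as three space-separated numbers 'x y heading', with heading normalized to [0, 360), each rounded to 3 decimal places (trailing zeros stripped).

Executing turtle program step by step:
Start: pos=(0,0), heading=0, pen down
RT 135: heading 0 -> 225
RT 90: heading 225 -> 135
FD 13: (0,0) -> (-9.192,9.192) [heading=135, draw]
FD 13: (-9.192,9.192) -> (-18.385,18.385) [heading=135, draw]
LT 135: heading 135 -> 270
REPEAT 6 [
  -- iteration 1/6 --
  RT 90: heading 270 -> 180
  FD 15: (-18.385,18.385) -> (-33.385,18.385) [heading=180, draw]
  FD 15: (-33.385,18.385) -> (-48.385,18.385) [heading=180, draw]
  -- iteration 2/6 --
  RT 90: heading 180 -> 90
  FD 15: (-48.385,18.385) -> (-48.385,33.385) [heading=90, draw]
  FD 15: (-48.385,33.385) -> (-48.385,48.385) [heading=90, draw]
  -- iteration 3/6 --
  RT 90: heading 90 -> 0
  FD 15: (-48.385,48.385) -> (-33.385,48.385) [heading=0, draw]
  FD 15: (-33.385,48.385) -> (-18.385,48.385) [heading=0, draw]
  -- iteration 4/6 --
  RT 90: heading 0 -> 270
  FD 15: (-18.385,48.385) -> (-18.385,33.385) [heading=270, draw]
  FD 15: (-18.385,33.385) -> (-18.385,18.385) [heading=270, draw]
  -- iteration 5/6 --
  RT 90: heading 270 -> 180
  FD 15: (-18.385,18.385) -> (-33.385,18.385) [heading=180, draw]
  FD 15: (-33.385,18.385) -> (-48.385,18.385) [heading=180, draw]
  -- iteration 6/6 --
  RT 90: heading 180 -> 90
  FD 15: (-48.385,18.385) -> (-48.385,33.385) [heading=90, draw]
  FD 15: (-48.385,33.385) -> (-48.385,48.385) [heading=90, draw]
]
FD 5: (-48.385,48.385) -> (-48.385,53.385) [heading=90, draw]
RT 103: heading 90 -> 347
RT 135: heading 347 -> 212
RT 207: heading 212 -> 5
FD 6: (-48.385,53.385) -> (-42.408,53.908) [heading=5, draw]
Final: pos=(-42.408,53.908), heading=5, 16 segment(s) drawn

Answer: -42.408 53.908 5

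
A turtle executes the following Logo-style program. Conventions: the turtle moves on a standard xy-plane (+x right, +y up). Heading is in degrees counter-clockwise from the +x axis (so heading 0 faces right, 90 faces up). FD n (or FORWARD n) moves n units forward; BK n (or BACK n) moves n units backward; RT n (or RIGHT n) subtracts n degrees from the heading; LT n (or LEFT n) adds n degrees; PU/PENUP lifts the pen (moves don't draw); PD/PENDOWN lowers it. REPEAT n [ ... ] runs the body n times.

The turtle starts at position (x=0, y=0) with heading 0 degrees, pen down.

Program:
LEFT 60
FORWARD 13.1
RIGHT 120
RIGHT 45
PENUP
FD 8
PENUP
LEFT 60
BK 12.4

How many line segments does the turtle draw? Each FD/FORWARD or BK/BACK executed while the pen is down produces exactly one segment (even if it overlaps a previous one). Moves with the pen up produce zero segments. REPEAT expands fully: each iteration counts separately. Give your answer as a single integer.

Executing turtle program step by step:
Start: pos=(0,0), heading=0, pen down
LT 60: heading 0 -> 60
FD 13.1: (0,0) -> (6.55,11.345) [heading=60, draw]
RT 120: heading 60 -> 300
RT 45: heading 300 -> 255
PU: pen up
FD 8: (6.55,11.345) -> (4.479,3.618) [heading=255, move]
PU: pen up
LT 60: heading 255 -> 315
BK 12.4: (4.479,3.618) -> (-4.289,12.386) [heading=315, move]
Final: pos=(-4.289,12.386), heading=315, 1 segment(s) drawn
Segments drawn: 1

Answer: 1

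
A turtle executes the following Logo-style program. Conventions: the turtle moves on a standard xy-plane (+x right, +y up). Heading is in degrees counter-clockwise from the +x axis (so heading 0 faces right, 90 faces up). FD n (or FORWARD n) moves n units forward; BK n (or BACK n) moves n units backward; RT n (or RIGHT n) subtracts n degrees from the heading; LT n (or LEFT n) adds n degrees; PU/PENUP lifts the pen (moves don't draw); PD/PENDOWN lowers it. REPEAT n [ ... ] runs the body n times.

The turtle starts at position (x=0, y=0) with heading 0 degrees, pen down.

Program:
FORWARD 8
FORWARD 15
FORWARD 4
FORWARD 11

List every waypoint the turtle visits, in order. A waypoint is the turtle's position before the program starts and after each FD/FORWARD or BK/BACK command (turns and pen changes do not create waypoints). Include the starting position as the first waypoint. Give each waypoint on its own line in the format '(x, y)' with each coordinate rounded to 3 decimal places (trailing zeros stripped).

Executing turtle program step by step:
Start: pos=(0,0), heading=0, pen down
FD 8: (0,0) -> (8,0) [heading=0, draw]
FD 15: (8,0) -> (23,0) [heading=0, draw]
FD 4: (23,0) -> (27,0) [heading=0, draw]
FD 11: (27,0) -> (38,0) [heading=0, draw]
Final: pos=(38,0), heading=0, 4 segment(s) drawn
Waypoints (5 total):
(0, 0)
(8, 0)
(23, 0)
(27, 0)
(38, 0)

Answer: (0, 0)
(8, 0)
(23, 0)
(27, 0)
(38, 0)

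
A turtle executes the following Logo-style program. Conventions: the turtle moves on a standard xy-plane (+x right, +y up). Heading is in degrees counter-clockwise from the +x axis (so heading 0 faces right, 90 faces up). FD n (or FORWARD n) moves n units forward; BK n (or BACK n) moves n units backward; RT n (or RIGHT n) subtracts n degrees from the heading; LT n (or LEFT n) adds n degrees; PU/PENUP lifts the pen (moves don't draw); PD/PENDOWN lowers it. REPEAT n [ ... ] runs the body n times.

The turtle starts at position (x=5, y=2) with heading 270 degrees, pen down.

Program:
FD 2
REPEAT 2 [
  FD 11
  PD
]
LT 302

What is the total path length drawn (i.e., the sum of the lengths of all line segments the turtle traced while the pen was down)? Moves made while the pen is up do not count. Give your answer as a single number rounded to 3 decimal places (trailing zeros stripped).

Executing turtle program step by step:
Start: pos=(5,2), heading=270, pen down
FD 2: (5,2) -> (5,0) [heading=270, draw]
REPEAT 2 [
  -- iteration 1/2 --
  FD 11: (5,0) -> (5,-11) [heading=270, draw]
  PD: pen down
  -- iteration 2/2 --
  FD 11: (5,-11) -> (5,-22) [heading=270, draw]
  PD: pen down
]
LT 302: heading 270 -> 212
Final: pos=(5,-22), heading=212, 3 segment(s) drawn

Segment lengths:
  seg 1: (5,2) -> (5,0), length = 2
  seg 2: (5,0) -> (5,-11), length = 11
  seg 3: (5,-11) -> (5,-22), length = 11
Total = 24

Answer: 24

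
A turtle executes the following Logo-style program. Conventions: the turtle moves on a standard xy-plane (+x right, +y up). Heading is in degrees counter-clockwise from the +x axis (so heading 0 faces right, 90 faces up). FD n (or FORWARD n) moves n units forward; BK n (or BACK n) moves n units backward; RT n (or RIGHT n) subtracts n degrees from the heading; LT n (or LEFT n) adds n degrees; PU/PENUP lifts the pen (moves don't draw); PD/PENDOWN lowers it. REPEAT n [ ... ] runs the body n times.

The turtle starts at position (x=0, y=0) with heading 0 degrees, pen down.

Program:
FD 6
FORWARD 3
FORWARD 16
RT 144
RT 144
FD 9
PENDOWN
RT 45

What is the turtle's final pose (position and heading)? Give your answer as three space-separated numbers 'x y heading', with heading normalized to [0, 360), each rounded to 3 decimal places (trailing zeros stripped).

Answer: 27.781 8.56 27

Derivation:
Executing turtle program step by step:
Start: pos=(0,0), heading=0, pen down
FD 6: (0,0) -> (6,0) [heading=0, draw]
FD 3: (6,0) -> (9,0) [heading=0, draw]
FD 16: (9,0) -> (25,0) [heading=0, draw]
RT 144: heading 0 -> 216
RT 144: heading 216 -> 72
FD 9: (25,0) -> (27.781,8.56) [heading=72, draw]
PD: pen down
RT 45: heading 72 -> 27
Final: pos=(27.781,8.56), heading=27, 4 segment(s) drawn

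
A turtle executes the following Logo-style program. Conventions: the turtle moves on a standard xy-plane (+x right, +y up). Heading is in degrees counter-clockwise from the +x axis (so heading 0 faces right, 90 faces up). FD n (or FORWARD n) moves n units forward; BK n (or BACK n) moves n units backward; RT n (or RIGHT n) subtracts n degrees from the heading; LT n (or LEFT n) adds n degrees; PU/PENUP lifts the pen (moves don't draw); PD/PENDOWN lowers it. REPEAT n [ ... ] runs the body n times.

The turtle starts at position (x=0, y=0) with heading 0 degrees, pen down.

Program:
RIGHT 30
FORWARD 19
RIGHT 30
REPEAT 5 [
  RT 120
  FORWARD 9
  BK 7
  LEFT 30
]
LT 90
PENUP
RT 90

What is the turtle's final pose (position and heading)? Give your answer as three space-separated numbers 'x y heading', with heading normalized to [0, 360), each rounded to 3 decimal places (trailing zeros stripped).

Answer: 14.454 -9.5 210

Derivation:
Executing turtle program step by step:
Start: pos=(0,0), heading=0, pen down
RT 30: heading 0 -> 330
FD 19: (0,0) -> (16.454,-9.5) [heading=330, draw]
RT 30: heading 330 -> 300
REPEAT 5 [
  -- iteration 1/5 --
  RT 120: heading 300 -> 180
  FD 9: (16.454,-9.5) -> (7.454,-9.5) [heading=180, draw]
  BK 7: (7.454,-9.5) -> (14.454,-9.5) [heading=180, draw]
  LT 30: heading 180 -> 210
  -- iteration 2/5 --
  RT 120: heading 210 -> 90
  FD 9: (14.454,-9.5) -> (14.454,-0.5) [heading=90, draw]
  BK 7: (14.454,-0.5) -> (14.454,-7.5) [heading=90, draw]
  LT 30: heading 90 -> 120
  -- iteration 3/5 --
  RT 120: heading 120 -> 0
  FD 9: (14.454,-7.5) -> (23.454,-7.5) [heading=0, draw]
  BK 7: (23.454,-7.5) -> (16.454,-7.5) [heading=0, draw]
  LT 30: heading 0 -> 30
  -- iteration 4/5 --
  RT 120: heading 30 -> 270
  FD 9: (16.454,-7.5) -> (16.454,-16.5) [heading=270, draw]
  BK 7: (16.454,-16.5) -> (16.454,-9.5) [heading=270, draw]
  LT 30: heading 270 -> 300
  -- iteration 5/5 --
  RT 120: heading 300 -> 180
  FD 9: (16.454,-9.5) -> (7.454,-9.5) [heading=180, draw]
  BK 7: (7.454,-9.5) -> (14.454,-9.5) [heading=180, draw]
  LT 30: heading 180 -> 210
]
LT 90: heading 210 -> 300
PU: pen up
RT 90: heading 300 -> 210
Final: pos=(14.454,-9.5), heading=210, 11 segment(s) drawn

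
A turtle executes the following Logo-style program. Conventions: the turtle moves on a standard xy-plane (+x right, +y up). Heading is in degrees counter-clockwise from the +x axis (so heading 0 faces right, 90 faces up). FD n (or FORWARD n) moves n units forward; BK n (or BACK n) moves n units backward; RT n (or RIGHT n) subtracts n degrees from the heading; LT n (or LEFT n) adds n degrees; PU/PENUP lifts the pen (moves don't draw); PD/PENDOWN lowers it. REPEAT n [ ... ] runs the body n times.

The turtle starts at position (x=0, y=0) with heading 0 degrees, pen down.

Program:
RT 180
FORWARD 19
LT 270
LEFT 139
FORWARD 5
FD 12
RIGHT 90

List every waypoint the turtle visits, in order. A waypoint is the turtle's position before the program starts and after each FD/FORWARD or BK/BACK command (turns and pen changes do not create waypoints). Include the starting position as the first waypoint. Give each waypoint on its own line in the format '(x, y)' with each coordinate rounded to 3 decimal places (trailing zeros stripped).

Executing turtle program step by step:
Start: pos=(0,0), heading=0, pen down
RT 180: heading 0 -> 180
FD 19: (0,0) -> (-19,0) [heading=180, draw]
LT 270: heading 180 -> 90
LT 139: heading 90 -> 229
FD 5: (-19,0) -> (-22.28,-3.774) [heading=229, draw]
FD 12: (-22.28,-3.774) -> (-30.153,-12.83) [heading=229, draw]
RT 90: heading 229 -> 139
Final: pos=(-30.153,-12.83), heading=139, 3 segment(s) drawn
Waypoints (4 total):
(0, 0)
(-19, 0)
(-22.28, -3.774)
(-30.153, -12.83)

Answer: (0, 0)
(-19, 0)
(-22.28, -3.774)
(-30.153, -12.83)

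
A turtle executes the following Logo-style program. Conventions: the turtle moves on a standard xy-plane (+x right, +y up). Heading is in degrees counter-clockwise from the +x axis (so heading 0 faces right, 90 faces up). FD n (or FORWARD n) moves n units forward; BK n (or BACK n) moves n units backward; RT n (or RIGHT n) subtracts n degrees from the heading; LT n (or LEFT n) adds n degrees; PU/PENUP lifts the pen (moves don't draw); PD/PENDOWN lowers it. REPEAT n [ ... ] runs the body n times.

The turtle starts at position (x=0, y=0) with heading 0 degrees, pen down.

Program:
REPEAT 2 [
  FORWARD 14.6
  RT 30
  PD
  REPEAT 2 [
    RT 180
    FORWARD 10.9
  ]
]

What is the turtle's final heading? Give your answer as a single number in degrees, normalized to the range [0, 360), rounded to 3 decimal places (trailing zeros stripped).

Executing turtle program step by step:
Start: pos=(0,0), heading=0, pen down
REPEAT 2 [
  -- iteration 1/2 --
  FD 14.6: (0,0) -> (14.6,0) [heading=0, draw]
  RT 30: heading 0 -> 330
  PD: pen down
  REPEAT 2 [
    -- iteration 1/2 --
    RT 180: heading 330 -> 150
    FD 10.9: (14.6,0) -> (5.16,5.45) [heading=150, draw]
    -- iteration 2/2 --
    RT 180: heading 150 -> 330
    FD 10.9: (5.16,5.45) -> (14.6,0) [heading=330, draw]
  ]
  -- iteration 2/2 --
  FD 14.6: (14.6,0) -> (27.244,-7.3) [heading=330, draw]
  RT 30: heading 330 -> 300
  PD: pen down
  REPEAT 2 [
    -- iteration 1/2 --
    RT 180: heading 300 -> 120
    FD 10.9: (27.244,-7.3) -> (21.794,2.14) [heading=120, draw]
    -- iteration 2/2 --
    RT 180: heading 120 -> 300
    FD 10.9: (21.794,2.14) -> (27.244,-7.3) [heading=300, draw]
  ]
]
Final: pos=(27.244,-7.3), heading=300, 6 segment(s) drawn

Answer: 300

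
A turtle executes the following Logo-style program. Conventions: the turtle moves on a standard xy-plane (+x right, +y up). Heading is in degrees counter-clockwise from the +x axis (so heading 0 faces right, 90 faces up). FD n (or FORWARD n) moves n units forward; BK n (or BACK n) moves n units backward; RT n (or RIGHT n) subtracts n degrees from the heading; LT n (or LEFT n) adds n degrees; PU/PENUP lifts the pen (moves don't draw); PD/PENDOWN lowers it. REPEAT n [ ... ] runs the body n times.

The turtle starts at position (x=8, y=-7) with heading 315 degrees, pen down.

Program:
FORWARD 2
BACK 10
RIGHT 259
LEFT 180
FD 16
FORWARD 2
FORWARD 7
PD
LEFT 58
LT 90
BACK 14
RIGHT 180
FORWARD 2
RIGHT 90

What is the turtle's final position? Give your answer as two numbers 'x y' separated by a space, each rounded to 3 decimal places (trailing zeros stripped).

Answer: -26.253 -28.577

Derivation:
Executing turtle program step by step:
Start: pos=(8,-7), heading=315, pen down
FD 2: (8,-7) -> (9.414,-8.414) [heading=315, draw]
BK 10: (9.414,-8.414) -> (2.343,-1.343) [heading=315, draw]
RT 259: heading 315 -> 56
LT 180: heading 56 -> 236
FD 16: (2.343,-1.343) -> (-6.604,-14.608) [heading=236, draw]
FD 2: (-6.604,-14.608) -> (-7.722,-16.266) [heading=236, draw]
FD 7: (-7.722,-16.266) -> (-11.637,-22.069) [heading=236, draw]
PD: pen down
LT 58: heading 236 -> 294
LT 90: heading 294 -> 24
BK 14: (-11.637,-22.069) -> (-24.426,-27.763) [heading=24, draw]
RT 180: heading 24 -> 204
FD 2: (-24.426,-27.763) -> (-26.253,-28.577) [heading=204, draw]
RT 90: heading 204 -> 114
Final: pos=(-26.253,-28.577), heading=114, 7 segment(s) drawn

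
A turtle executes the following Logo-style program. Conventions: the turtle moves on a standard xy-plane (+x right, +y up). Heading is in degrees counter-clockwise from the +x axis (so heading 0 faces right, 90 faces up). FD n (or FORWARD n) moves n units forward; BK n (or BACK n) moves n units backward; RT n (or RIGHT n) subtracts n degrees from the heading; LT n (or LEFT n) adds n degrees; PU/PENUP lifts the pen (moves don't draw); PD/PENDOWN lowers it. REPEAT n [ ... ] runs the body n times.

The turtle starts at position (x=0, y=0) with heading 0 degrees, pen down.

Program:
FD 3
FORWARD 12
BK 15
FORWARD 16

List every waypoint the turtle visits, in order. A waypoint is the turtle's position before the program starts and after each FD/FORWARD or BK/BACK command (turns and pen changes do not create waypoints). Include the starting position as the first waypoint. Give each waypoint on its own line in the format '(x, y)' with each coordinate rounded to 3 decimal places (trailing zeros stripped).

Answer: (0, 0)
(3, 0)
(15, 0)
(0, 0)
(16, 0)

Derivation:
Executing turtle program step by step:
Start: pos=(0,0), heading=0, pen down
FD 3: (0,0) -> (3,0) [heading=0, draw]
FD 12: (3,0) -> (15,0) [heading=0, draw]
BK 15: (15,0) -> (0,0) [heading=0, draw]
FD 16: (0,0) -> (16,0) [heading=0, draw]
Final: pos=(16,0), heading=0, 4 segment(s) drawn
Waypoints (5 total):
(0, 0)
(3, 0)
(15, 0)
(0, 0)
(16, 0)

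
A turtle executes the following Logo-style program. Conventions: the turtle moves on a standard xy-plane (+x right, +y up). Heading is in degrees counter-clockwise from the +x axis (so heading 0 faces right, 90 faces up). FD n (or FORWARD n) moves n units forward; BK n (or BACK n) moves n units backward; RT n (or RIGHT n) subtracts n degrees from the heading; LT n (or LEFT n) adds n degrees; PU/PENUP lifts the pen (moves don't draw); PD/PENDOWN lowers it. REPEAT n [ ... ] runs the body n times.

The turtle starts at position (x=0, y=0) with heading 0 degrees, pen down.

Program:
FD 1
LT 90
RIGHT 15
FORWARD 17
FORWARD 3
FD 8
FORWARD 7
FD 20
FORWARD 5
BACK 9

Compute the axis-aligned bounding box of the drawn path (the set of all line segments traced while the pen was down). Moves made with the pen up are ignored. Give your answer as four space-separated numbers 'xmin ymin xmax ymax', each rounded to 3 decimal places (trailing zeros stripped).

Executing turtle program step by step:
Start: pos=(0,0), heading=0, pen down
FD 1: (0,0) -> (1,0) [heading=0, draw]
LT 90: heading 0 -> 90
RT 15: heading 90 -> 75
FD 17: (1,0) -> (5.4,16.421) [heading=75, draw]
FD 3: (5.4,16.421) -> (6.176,19.319) [heading=75, draw]
FD 8: (6.176,19.319) -> (8.247,27.046) [heading=75, draw]
FD 7: (8.247,27.046) -> (10.059,33.807) [heading=75, draw]
FD 20: (10.059,33.807) -> (15.235,53.126) [heading=75, draw]
FD 5: (15.235,53.126) -> (16.529,57.956) [heading=75, draw]
BK 9: (16.529,57.956) -> (14.2,49.262) [heading=75, draw]
Final: pos=(14.2,49.262), heading=75, 8 segment(s) drawn

Segment endpoints: x in {0, 1, 5.4, 6.176, 8.247, 10.059, 14.2, 15.235, 16.529}, y in {0, 16.421, 19.319, 27.046, 33.807, 49.262, 53.126, 57.956}
xmin=0, ymin=0, xmax=16.529, ymax=57.956

Answer: 0 0 16.529 57.956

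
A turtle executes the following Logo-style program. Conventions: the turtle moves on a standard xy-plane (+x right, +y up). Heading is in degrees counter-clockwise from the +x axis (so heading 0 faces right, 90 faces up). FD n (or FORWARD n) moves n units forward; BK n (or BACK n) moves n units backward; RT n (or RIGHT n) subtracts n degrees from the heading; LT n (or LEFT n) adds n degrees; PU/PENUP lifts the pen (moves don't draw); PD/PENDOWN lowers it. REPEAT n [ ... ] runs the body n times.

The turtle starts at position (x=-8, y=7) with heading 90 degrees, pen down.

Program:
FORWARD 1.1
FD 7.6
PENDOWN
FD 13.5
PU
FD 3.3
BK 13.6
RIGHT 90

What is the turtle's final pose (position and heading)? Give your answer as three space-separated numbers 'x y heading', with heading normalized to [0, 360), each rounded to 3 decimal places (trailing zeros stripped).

Executing turtle program step by step:
Start: pos=(-8,7), heading=90, pen down
FD 1.1: (-8,7) -> (-8,8.1) [heading=90, draw]
FD 7.6: (-8,8.1) -> (-8,15.7) [heading=90, draw]
PD: pen down
FD 13.5: (-8,15.7) -> (-8,29.2) [heading=90, draw]
PU: pen up
FD 3.3: (-8,29.2) -> (-8,32.5) [heading=90, move]
BK 13.6: (-8,32.5) -> (-8,18.9) [heading=90, move]
RT 90: heading 90 -> 0
Final: pos=(-8,18.9), heading=0, 3 segment(s) drawn

Answer: -8 18.9 0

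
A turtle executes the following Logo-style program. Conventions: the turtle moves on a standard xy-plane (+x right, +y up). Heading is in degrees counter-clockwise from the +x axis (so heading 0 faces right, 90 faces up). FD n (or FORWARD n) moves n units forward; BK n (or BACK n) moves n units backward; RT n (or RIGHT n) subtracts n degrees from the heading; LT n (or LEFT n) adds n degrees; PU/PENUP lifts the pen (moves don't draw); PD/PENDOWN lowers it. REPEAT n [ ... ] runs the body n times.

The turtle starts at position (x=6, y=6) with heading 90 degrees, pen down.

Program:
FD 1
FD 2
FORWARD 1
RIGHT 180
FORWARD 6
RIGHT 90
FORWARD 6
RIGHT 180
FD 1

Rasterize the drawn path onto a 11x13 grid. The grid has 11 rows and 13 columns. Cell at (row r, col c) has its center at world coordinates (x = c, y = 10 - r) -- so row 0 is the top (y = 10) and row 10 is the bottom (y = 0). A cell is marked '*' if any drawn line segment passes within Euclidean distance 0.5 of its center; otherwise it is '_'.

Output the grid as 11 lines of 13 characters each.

Answer: ______*______
______*______
______*______
______*______
______*______
______*______
*******______
_____________
_____________
_____________
_____________

Derivation:
Segment 0: (6,6) -> (6,7)
Segment 1: (6,7) -> (6,9)
Segment 2: (6,9) -> (6,10)
Segment 3: (6,10) -> (6,4)
Segment 4: (6,4) -> (0,4)
Segment 5: (0,4) -> (1,4)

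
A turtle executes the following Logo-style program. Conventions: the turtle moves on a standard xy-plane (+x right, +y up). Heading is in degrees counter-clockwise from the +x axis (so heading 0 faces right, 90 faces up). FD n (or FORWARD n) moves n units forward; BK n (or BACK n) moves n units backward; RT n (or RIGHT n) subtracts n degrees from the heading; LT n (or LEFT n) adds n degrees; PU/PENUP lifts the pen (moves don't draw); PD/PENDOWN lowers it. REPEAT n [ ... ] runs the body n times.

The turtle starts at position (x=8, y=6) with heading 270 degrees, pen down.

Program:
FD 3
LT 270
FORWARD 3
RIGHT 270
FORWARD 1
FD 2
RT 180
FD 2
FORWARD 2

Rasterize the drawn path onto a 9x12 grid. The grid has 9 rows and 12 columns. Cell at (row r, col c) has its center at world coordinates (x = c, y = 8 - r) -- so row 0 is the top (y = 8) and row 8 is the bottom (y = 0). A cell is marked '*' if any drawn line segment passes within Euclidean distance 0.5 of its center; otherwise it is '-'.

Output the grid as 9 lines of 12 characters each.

Answer: ------------
------------
--------*---
--------*---
-----*--*---
-----****---
-----*------
-----*------
-----*------

Derivation:
Segment 0: (8,6) -> (8,3)
Segment 1: (8,3) -> (5,3)
Segment 2: (5,3) -> (5,2)
Segment 3: (5,2) -> (5,0)
Segment 4: (5,0) -> (5,2)
Segment 5: (5,2) -> (5,4)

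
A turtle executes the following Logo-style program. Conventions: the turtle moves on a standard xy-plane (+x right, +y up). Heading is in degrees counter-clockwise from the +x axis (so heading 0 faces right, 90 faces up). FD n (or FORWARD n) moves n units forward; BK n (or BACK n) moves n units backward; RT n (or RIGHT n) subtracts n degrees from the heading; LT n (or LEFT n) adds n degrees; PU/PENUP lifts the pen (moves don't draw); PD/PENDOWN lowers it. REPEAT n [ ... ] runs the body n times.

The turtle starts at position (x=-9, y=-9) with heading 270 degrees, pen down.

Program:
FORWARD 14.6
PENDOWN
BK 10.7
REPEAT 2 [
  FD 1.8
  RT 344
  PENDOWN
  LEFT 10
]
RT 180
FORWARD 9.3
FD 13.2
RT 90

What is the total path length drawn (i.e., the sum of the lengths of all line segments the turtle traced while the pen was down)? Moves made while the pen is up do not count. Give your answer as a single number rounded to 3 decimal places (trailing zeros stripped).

Answer: 51.4

Derivation:
Executing turtle program step by step:
Start: pos=(-9,-9), heading=270, pen down
FD 14.6: (-9,-9) -> (-9,-23.6) [heading=270, draw]
PD: pen down
BK 10.7: (-9,-23.6) -> (-9,-12.9) [heading=270, draw]
REPEAT 2 [
  -- iteration 1/2 --
  FD 1.8: (-9,-12.9) -> (-9,-14.7) [heading=270, draw]
  RT 344: heading 270 -> 286
  PD: pen down
  LT 10: heading 286 -> 296
  -- iteration 2/2 --
  FD 1.8: (-9,-14.7) -> (-8.211,-16.318) [heading=296, draw]
  RT 344: heading 296 -> 312
  PD: pen down
  LT 10: heading 312 -> 322
]
RT 180: heading 322 -> 142
FD 9.3: (-8.211,-16.318) -> (-15.539,-10.592) [heading=142, draw]
FD 13.2: (-15.539,-10.592) -> (-25.941,-2.465) [heading=142, draw]
RT 90: heading 142 -> 52
Final: pos=(-25.941,-2.465), heading=52, 6 segment(s) drawn

Segment lengths:
  seg 1: (-9,-9) -> (-9,-23.6), length = 14.6
  seg 2: (-9,-23.6) -> (-9,-12.9), length = 10.7
  seg 3: (-9,-12.9) -> (-9,-14.7), length = 1.8
  seg 4: (-9,-14.7) -> (-8.211,-16.318), length = 1.8
  seg 5: (-8.211,-16.318) -> (-15.539,-10.592), length = 9.3
  seg 6: (-15.539,-10.592) -> (-25.941,-2.465), length = 13.2
Total = 51.4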